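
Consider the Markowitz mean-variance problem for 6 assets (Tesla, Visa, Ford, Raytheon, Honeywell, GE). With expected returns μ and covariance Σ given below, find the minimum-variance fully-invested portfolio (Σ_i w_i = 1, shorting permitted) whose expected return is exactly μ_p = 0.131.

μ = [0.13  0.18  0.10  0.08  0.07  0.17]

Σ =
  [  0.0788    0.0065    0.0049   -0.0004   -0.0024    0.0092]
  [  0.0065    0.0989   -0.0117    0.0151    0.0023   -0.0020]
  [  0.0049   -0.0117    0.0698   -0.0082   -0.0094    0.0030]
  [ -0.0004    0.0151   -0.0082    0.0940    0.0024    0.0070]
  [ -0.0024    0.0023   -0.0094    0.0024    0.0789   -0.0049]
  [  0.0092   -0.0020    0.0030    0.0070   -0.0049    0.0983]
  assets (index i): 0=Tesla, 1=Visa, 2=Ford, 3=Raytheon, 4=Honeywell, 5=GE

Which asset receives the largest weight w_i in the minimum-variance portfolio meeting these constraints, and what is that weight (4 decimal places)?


x=Σ⁻¹μ = [1.2323  1.8731  1.8144  0.5636  1.1694  1.6150]
y=Σ⁻¹𝟙 = [10.2134  9.9382  18.0550  9.6090  15.1090  8.9371]
a=μᵀx=1.080288  b=𝟙ᵀx=8.267773  c=𝟙ᵀy=71.861714  D=ac−b²=9.275305
λ₁=(c·0.131−b)/D = (71.861714·0.131−8.267773)/9.275305 = 0.123566
λ₂=(a−b·0.131)/D = (1.080288−8.267773·0.131)/9.275305 = -0.000301
w* = 0.123566·x + -0.000301·y:
  w_0 = 0.123566·1.2323 + -0.000301·10.2134 = 0.1492  (Tesla)
  w_1 = 0.123566·1.8731 + -0.000301·9.9382 = 0.2285  (Visa)
  w_2 = 0.123566·1.8144 + -0.000301·18.0550 = 0.2188  (Ford)
  w_3 = 0.123566·0.5636 + -0.000301·9.6090 = 0.0667  (Raytheon)
  w_4 = 0.123566·1.1694 + -0.000301·15.1090 = 0.1400  (Honeywell)
  w_5 = 0.123566·1.6150 + -0.000301·8.9371 = 0.1969  (GE)
Σw_i=1.0000  μᵀw=0.1310
σ²=wᵀΣw=λ₁·μ_p+λ₂ = 0.123566·0.131 + -0.000301 = 0.015886 ≈ 0.0159

Visa (0.2285)


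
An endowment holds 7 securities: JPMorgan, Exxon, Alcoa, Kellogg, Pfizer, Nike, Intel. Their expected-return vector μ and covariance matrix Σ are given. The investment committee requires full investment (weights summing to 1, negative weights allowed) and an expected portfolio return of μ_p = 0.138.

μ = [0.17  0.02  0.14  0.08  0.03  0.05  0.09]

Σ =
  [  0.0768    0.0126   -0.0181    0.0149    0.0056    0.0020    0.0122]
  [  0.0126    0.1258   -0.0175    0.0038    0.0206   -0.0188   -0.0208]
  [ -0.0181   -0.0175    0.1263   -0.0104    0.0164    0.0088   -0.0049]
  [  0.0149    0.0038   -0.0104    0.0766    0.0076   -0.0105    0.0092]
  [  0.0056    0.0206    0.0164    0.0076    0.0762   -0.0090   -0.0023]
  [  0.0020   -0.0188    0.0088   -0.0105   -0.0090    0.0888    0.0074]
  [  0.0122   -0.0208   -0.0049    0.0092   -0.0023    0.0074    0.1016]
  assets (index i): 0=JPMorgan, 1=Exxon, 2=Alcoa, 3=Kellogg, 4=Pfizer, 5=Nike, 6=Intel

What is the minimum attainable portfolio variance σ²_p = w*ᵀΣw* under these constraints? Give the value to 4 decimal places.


0.0256

g=Σ⁻¹μ = [2.2735  0.3329  1.5675  0.8028  -0.2085  0.4469  0.6466]
h=Σ⁻¹𝟙 = [8.8597  10.3529  9.9590  12.0999  8.2322  13.7427  9.4682]
a=μᵀg=0.751108  b=𝟙ᵀg=5.861700  c=𝟙ᵀh=72.714496  D=ac−b²=20.256925
λ₁=(c·0.138−b)/D = (72.714496·0.138−5.861700)/20.256925 = 0.205999
λ₂=(a−b·0.138)/D = (0.751108−5.861700·0.138)/20.256925 = -0.002854
w* = 0.205999·g + -0.002854·h:
  w_0 = 0.205999·2.2735 + -0.002854·8.8597 = 0.4430  (JPMorgan)
  w_1 = 0.205999·0.3329 + -0.002854·10.3529 = 0.0390  (Exxon)
  w_2 = 0.205999·1.5675 + -0.002854·9.9590 = 0.2945  (Alcoa)
  w_3 = 0.205999·0.8028 + -0.002854·12.0999 = 0.1308  (Kellogg)
  w_4 = 0.205999·-0.2085 + -0.002854·8.2322 = -0.0664  (Pfizer)
  w_5 = 0.205999·0.4469 + -0.002854·13.7427 = 0.0528  (Nike)
  w_6 = 0.205999·0.6466 + -0.002854·9.4682 = 0.1062  (Intel)
Σw_i=1.0000  μᵀw=0.1380
σ²=wᵀΣw=λ₁·μ_p+λ₂ = 0.205999·0.138 + -0.002854 = 0.025574 ≈ 0.0256


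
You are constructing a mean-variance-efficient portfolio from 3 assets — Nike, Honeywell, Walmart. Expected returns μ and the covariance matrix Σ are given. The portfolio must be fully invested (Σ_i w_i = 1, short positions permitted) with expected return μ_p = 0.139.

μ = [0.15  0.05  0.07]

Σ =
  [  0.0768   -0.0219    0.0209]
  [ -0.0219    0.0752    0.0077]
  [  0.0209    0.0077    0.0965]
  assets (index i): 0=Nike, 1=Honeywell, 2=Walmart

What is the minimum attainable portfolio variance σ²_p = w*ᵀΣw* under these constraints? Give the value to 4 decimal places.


x=Σ⁻¹μ = [2.2965  1.3211  0.1226]
y=Σ⁻¹𝟙 = [16.5702  17.5735  5.3717]
a=μᵀx=0.419112  b=𝟙ᵀx=3.740221  c=𝟙ᵀy=39.515351  D=ac−b²=2.572111
λ₁=(c·0.139−b)/D = (39.515351·0.139−3.740221)/2.572111 = 0.681313
λ₂=(a−b·0.139)/D = (0.419112−3.740221·0.139)/2.572111 = -0.039181
w* = 0.681313·x + -0.039181·y:
  w_0 = 0.681313·2.2965 + -0.039181·16.5702 = 0.9154  (Nike)
  w_1 = 0.681313·1.3211 + -0.039181·17.5735 = 0.2116  (Honeywell)
  w_2 = 0.681313·0.1226 + -0.039181·5.3717 = -0.1269  (Walmart)
Σw_i=1.0000  μᵀw=0.1390
σ²=wᵀΣw=λ₁·μ_p+λ₂ = 0.681313·0.139 + -0.039181 = 0.055521 ≈ 0.0555

0.0555


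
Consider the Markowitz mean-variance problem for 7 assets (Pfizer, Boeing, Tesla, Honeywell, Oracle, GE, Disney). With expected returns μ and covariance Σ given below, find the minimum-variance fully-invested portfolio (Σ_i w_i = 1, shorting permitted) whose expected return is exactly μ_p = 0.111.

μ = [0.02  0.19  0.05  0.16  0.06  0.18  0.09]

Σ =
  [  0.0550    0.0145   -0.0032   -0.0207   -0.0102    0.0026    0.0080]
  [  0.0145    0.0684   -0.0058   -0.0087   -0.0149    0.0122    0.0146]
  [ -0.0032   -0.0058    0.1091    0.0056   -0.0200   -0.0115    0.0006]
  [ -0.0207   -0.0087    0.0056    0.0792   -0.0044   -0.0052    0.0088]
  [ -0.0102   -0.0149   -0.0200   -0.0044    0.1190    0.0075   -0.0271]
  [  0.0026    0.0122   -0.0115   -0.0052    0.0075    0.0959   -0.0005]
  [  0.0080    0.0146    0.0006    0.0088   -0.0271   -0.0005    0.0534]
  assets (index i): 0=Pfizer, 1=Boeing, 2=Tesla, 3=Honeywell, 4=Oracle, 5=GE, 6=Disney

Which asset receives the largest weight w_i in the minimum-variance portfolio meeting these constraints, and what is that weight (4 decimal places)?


u=Σ⁻¹μ = [0.6192  2.7956  0.9027  2.4856  1.2928  1.6521  1.0801]
v=Σ⁻¹𝟙 = [23.2297  11.6247  13.8003  18.6237  18.4131  9.6389  18.2788]
a=μᵀu=1.458523  b=𝟙ᵀu=10.827964  c=𝟙ᵀv=113.609197  D=ac−b²=48.456878
λ₁=(c·0.111−b)/D = (113.609197·0.111−10.827964)/48.456878 = 0.036789
λ₂=(a−b·0.111)/D = (1.458523−10.827964·0.111)/48.456878 = 0.005296
w* = 0.036789·u + 0.005296·v:
  w_0 = 0.036789·0.6192 + 0.005296·23.2297 = 0.1458  (Pfizer)
  w_1 = 0.036789·2.7956 + 0.005296·11.6247 = 0.1644  (Boeing)
  w_2 = 0.036789·0.9027 + 0.005296·13.8003 = 0.1063  (Tesla)
  w_3 = 0.036789·2.4856 + 0.005296·18.6237 = 0.1901  (Honeywell)
  w_4 = 0.036789·1.2928 + 0.005296·18.4131 = 0.1451  (Oracle)
  w_5 = 0.036789·1.6521 + 0.005296·9.6389 = 0.1118  (GE)
  w_6 = 0.036789·1.0801 + 0.005296·18.2788 = 0.1365  (Disney)
Σw_i=1.0000  μᵀw=0.1110
σ²=wᵀΣw=λ₁·μ_p+λ₂ = 0.036789·0.111 + 0.005296 = 0.009379 ≈ 0.0094

Honeywell (0.1901)


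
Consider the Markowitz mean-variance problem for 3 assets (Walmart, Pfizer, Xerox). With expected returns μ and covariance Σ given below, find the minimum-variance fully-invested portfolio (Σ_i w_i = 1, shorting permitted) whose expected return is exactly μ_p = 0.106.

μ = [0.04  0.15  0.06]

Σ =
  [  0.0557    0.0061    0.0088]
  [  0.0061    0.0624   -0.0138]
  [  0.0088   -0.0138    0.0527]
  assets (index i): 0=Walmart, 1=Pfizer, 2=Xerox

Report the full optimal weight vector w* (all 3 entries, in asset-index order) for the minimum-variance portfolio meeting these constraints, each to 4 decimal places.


p=Σ⁻¹μ = [0.1186  2.8019  1.8524]
q=Σ⁻¹𝟙 = [12.3068  19.7058  22.0805]
a=μᵀp=0.536178  b=𝟙ᵀp=4.772961  c=𝟙ᵀq=54.092972  D=ac−b²=6.222318
λ₁=(c·0.106−b)/D = (54.092972·0.106−4.772961)/6.222318 = 0.154427
λ₂=(a−b·0.106)/D = (0.536178−4.772961·0.106)/6.222318 = 0.004861
w* = 0.154427·p + 0.004861·q:
  w_0 = 0.154427·0.1186 + 0.004861·12.3068 = 0.0781  (Walmart)
  w_1 = 0.154427·2.8019 + 0.004861·19.7058 = 0.5285  (Pfizer)
  w_2 = 0.154427·1.8524 + 0.004861·22.0805 = 0.3934  (Xerox)
Σw_i=1.0000  μᵀw=0.1060
σ²=wᵀΣw=λ₁·μ_p+λ₂ = 0.154427·0.106 + 0.004861 = 0.021230 ≈ 0.0212

0.0781  0.5285  0.3934


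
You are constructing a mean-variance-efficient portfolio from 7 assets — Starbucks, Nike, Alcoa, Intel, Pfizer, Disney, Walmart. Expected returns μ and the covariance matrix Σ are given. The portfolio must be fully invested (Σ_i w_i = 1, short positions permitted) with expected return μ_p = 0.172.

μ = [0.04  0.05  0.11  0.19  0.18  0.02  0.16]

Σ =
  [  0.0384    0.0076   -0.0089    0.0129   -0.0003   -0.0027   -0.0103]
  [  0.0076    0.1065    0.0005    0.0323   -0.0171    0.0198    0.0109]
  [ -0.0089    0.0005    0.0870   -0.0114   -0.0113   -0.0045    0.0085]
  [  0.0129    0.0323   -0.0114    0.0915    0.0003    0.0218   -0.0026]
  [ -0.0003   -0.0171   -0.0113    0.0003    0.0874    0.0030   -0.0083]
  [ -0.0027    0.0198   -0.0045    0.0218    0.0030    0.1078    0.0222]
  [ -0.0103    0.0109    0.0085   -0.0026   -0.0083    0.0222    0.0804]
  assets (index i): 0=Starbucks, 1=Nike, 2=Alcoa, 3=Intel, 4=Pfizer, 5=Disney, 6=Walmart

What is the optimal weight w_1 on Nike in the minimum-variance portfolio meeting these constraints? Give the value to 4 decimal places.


-0.0210

x=Σ⁻¹μ = [1.3054  -0.0622  1.7524  2.3800  2.5371  -0.7705  2.5321]
y=Σ⁻¹𝟙 = [31.1481  5.4620  16.3341  5.7690  15.8957  5.1687  14.3612]
a=μᵀx=1.540473  b=𝟙ᵀx=9.674270  c=𝟙ᵀy=94.138723  D=ac−b²=51.426692
λ₁=(c·0.172−b)/D = (94.138723·0.172−9.674270)/51.426692 = 0.126736
λ₂=(a−b·0.172)/D = (1.540473−9.674270·0.172)/51.426692 = -0.002401
w* = 0.126736·x + -0.002401·y:
  w_0 = 0.126736·1.3054 + -0.002401·31.1481 = 0.0906  (Starbucks)
  w_1 = 0.126736·-0.0622 + -0.002401·5.4620 = -0.0210  (Nike)
  w_2 = 0.126736·1.7524 + -0.002401·16.3341 = 0.1829  (Alcoa)
  w_3 = 0.126736·2.3800 + -0.002401·5.7690 = 0.2878  (Intel)
  w_4 = 0.126736·2.5371 + -0.002401·15.8957 = 0.2834  (Pfizer)
  w_5 = 0.126736·-0.7705 + -0.002401·5.1687 = -0.1101  (Disney)
  w_6 = 0.126736·2.5321 + -0.002401·14.3612 = 0.2864  (Walmart)
Σw_i=1.0000  μᵀw=0.1720
σ²=wᵀΣw=λ₁·μ_p+λ₂ = 0.126736·0.172 + -0.002401 = 0.019397 ≈ 0.0194


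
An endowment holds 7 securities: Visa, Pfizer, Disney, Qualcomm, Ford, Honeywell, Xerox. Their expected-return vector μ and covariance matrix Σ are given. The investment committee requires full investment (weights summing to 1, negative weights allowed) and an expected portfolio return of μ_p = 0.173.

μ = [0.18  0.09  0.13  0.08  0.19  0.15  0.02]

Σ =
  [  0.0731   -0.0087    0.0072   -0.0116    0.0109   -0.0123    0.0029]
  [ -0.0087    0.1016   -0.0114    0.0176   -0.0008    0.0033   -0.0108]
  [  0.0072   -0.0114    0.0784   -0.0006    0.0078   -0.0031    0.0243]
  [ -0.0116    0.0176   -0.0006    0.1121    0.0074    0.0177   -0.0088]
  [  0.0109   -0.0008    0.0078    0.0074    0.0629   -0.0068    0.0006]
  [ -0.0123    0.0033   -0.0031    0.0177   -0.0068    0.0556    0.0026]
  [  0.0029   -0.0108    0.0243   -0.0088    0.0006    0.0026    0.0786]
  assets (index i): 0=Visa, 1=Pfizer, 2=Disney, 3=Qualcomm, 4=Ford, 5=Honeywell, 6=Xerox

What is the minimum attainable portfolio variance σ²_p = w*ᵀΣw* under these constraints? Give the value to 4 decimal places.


0.0165

u=Σ⁻¹μ = [2.6648  1.1527  1.5425  0.0339  2.7755  3.6476  -0.3004]
v=Σ⁻¹𝟙 = [16.0910  11.8839  9.1846  5.4301  13.6281  20.7880  10.7386]
a=μᵀu=1.855131  b=𝟙ᵀu=11.516658  c=𝟙ᵀv=87.744385  D=ac−b²=30.143915
λ₁=(c·0.173−b)/D = (87.744385·0.173−11.516658)/30.143915 = 0.121521
λ₂=(a−b·0.173)/D = (1.855131−11.516658·0.173)/30.143915 = -0.004553
w* = 0.121521·u + -0.004553·v:
  w_0 = 0.121521·2.6648 + -0.004553·16.0910 = 0.2506  (Visa)
  w_1 = 0.121521·1.1527 + -0.004553·11.8839 = 0.0860  (Pfizer)
  w_2 = 0.121521·1.5425 + -0.004553·9.1846 = 0.1456  (Disney)
  w_3 = 0.121521·0.0339 + -0.004553·5.4301 = -0.0206  (Qualcomm)
  w_4 = 0.121521·2.7755 + -0.004553·13.6281 = 0.2752  (Ford)
  w_5 = 0.121521·3.6476 + -0.004553·20.7880 = 0.3486  (Honeywell)
  w_6 = 0.121521·-0.3004 + -0.004553·10.7386 = -0.0854  (Xerox)
Σw_i=1.0000  μᵀw=0.1730
σ²=wᵀΣw=λ₁·μ_p+λ₂ = 0.121521·0.173 + -0.004553 = 0.016470 ≈ 0.0165


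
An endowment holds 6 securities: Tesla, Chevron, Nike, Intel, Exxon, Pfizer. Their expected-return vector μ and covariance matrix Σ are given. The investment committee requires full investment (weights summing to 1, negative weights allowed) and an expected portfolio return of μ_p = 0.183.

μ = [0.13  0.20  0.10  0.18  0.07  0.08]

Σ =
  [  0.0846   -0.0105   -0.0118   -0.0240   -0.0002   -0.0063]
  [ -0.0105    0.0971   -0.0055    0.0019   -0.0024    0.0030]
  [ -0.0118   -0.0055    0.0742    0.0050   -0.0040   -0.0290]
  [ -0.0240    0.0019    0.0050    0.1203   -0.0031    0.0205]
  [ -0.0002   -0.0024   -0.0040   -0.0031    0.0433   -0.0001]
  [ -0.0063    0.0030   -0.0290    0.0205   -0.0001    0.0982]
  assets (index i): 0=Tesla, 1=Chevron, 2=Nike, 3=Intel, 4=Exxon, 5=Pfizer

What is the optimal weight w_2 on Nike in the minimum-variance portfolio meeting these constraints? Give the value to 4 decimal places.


g=Σ⁻¹μ = [2.7854  2.4797  2.4739  1.7456  2.1234  1.2860]
h=Σ⁻¹𝟙 = [20.9500  13.9658  25.2046  9.0775  26.9823  16.6765]
a=μᵀg=1.671148  b=𝟙ᵀg=12.893959  c=𝟙ᵀh=112.856768  D=ac−b²=22.346199
λ₁=(c·0.183−b)/D = (112.856768·0.183−12.893959)/22.346199 = 0.347210
λ₂=(a−b·0.183)/D = (1.671148−12.893959·0.183)/22.346199 = -0.030808
w* = 0.347210·g + -0.030808·h:
  w_0 = 0.347210·2.7854 + -0.030808·20.9500 = 0.3217  (Tesla)
  w_1 = 0.347210·2.4797 + -0.030808·13.9658 = 0.4307  (Chevron)
  w_2 = 0.347210·2.4739 + -0.030808·25.2046 = 0.0825  (Nike)
  w_3 = 0.347210·1.7456 + -0.030808·9.0775 = 0.3264  (Intel)
  w_4 = 0.347210·2.1234 + -0.030808·26.9823 = -0.0940  (Exxon)
  w_5 = 0.347210·1.2860 + -0.030808·16.6765 = -0.0673  (Pfizer)
Σw_i=1.0000  μᵀw=0.1830
σ²=wᵀΣw=λ₁·μ_p+λ₂ = 0.347210·0.183 + -0.030808 = 0.032731 ≈ 0.0327

0.0825


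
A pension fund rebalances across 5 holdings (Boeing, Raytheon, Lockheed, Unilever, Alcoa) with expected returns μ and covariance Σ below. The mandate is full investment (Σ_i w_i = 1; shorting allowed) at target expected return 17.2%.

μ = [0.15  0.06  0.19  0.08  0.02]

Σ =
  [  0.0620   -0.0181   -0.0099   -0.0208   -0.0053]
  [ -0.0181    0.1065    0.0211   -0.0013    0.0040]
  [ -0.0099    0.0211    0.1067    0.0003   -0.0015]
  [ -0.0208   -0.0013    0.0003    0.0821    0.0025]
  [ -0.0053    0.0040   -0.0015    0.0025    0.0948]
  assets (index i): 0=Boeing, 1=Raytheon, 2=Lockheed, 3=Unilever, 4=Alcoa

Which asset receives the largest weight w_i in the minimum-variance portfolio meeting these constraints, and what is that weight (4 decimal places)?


Boeing (0.5401)

p=Σ⁻¹μ = [3.6308  0.8019  1.9588  1.8888  0.3613]
q=Σ⁻¹𝟙 = [28.6513  12.1417  9.7339  19.2521  11.2843]
a=μᵀp=1.123224  b=𝟙ᵀp=8.641505  c=𝟙ᵀq=81.063459  D=ac−b²=16.376771
λ₁=(c·0.172−b)/D = (81.063459·0.172−8.641505)/16.376771 = 0.323715
λ₂=(a−b·0.172)/D = (1.123224−8.641505·0.172)/16.376771 = -0.022173
w* = 0.323715·p + -0.022173·q:
  w_0 = 0.323715·3.6308 + -0.022173·28.6513 = 0.5401  (Boeing)
  w_1 = 0.323715·0.8019 + -0.022173·12.1417 = -0.0096  (Raytheon)
  w_2 = 0.323715·1.9588 + -0.022173·9.7339 = 0.4183  (Lockheed)
  w_3 = 0.323715·1.8888 + -0.022173·19.2521 = 0.1846  (Unilever)
  w_4 = 0.323715·0.3613 + -0.022173·11.2843 = -0.1332  (Alcoa)
Σw_i=1.0000  μᵀw=0.1720
σ²=wᵀΣw=λ₁·μ_p+λ₂ = 0.323715·0.172 + -0.022173 = 0.033506 ≈ 0.0335


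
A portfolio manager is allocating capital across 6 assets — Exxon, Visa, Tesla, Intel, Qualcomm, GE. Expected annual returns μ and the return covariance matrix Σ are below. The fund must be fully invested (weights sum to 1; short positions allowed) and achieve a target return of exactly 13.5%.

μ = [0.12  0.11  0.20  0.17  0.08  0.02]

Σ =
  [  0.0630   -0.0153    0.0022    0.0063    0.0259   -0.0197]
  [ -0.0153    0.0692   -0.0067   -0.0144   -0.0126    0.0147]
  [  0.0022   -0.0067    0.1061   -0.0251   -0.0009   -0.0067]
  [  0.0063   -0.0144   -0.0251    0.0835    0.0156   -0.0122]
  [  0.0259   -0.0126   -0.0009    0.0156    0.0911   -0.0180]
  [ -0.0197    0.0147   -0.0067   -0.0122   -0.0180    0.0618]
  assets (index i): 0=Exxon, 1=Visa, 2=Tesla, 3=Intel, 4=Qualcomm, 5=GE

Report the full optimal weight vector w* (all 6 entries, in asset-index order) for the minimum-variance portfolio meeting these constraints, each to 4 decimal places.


p=Σ⁻¹μ = [2.5064  2.8637  2.9116  3.3791  0.3111  1.5148]
q=Σ⁻¹𝟙 = [23.0580  21.5698  17.1547  21.3487  9.2890  27.1806]
a=μᵀp=1.827715  b=𝟙ᵀp=13.486590  c=𝟙ᵀq=119.600774  D=ac−b²=36.708024
λ₁=(c·0.135−b)/D = (119.600774·0.135−13.486590)/36.708024 = 0.072450
λ₂=(a−b·0.135)/D = (1.827715−13.486590·0.135)/36.708024 = 0.000191
w* = 0.072450·p + 0.000191·q:
  w_0 = 0.072450·2.5064 + 0.000191·23.0580 = 0.1860  (Exxon)
  w_1 = 0.072450·2.8637 + 0.000191·21.5698 = 0.2116  (Visa)
  w_2 = 0.072450·2.9116 + 0.000191·17.1547 = 0.2142  (Tesla)
  w_3 = 0.072450·3.3791 + 0.000191·21.3487 = 0.2489  (Intel)
  w_4 = 0.072450·0.3111 + 0.000191·9.2890 = 0.0243  (Qualcomm)
  w_5 = 0.072450·1.5148 + 0.000191·27.1806 = 0.1149  (GE)
Σw_i=1.0000  μᵀw=0.1350
σ²=wᵀΣw=λ₁·μ_p+λ₂ = 0.072450·0.135 + 0.000191 = 0.009972 ≈ 0.0100

0.1860  0.2116  0.2142  0.2489  0.0243  0.1149


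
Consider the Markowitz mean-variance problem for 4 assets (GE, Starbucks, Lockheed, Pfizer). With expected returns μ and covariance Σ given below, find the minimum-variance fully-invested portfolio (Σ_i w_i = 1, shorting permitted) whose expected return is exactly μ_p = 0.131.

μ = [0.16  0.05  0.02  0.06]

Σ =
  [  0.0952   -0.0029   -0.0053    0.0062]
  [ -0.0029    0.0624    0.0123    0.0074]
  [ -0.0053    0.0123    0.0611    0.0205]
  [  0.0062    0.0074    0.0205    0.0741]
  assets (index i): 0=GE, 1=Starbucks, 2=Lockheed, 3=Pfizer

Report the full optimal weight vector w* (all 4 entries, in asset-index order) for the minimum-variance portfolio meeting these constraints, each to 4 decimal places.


0.6952  0.2223  -0.0925  0.1749

g=Σ⁻¹μ = [1.6756  0.7881  0.1276  0.5555]
h=Σ⁻¹𝟙 = [11.0592  13.2337  12.0019  7.9280]
a=μᵀg=0.343386  b=𝟙ᵀg=3.146871  c=𝟙ᵀh=44.222747  D=ac−b²=5.282683
λ₁=(c·0.131−b)/D = (44.222747·0.131−3.146871)/5.282683 = 0.500940
λ₂=(a−b·0.131)/D = (0.343386−3.146871·0.131)/5.282683 = -0.013034
w* = 0.500940·g + -0.013034·h:
  w_0 = 0.500940·1.6756 + -0.013034·11.0592 = 0.6952  (GE)
  w_1 = 0.500940·0.7881 + -0.013034·13.2337 = 0.2223  (Starbucks)
  w_2 = 0.500940·0.1276 + -0.013034·12.0019 = -0.0925  (Lockheed)
  w_3 = 0.500940·0.5555 + -0.013034·7.9280 = 0.1749  (Pfizer)
Σw_i=1.0000  μᵀw=0.1310
σ²=wᵀΣw=λ₁·μ_p+λ₂ = 0.500940·0.131 + -0.013034 = 0.052589 ≈ 0.0526


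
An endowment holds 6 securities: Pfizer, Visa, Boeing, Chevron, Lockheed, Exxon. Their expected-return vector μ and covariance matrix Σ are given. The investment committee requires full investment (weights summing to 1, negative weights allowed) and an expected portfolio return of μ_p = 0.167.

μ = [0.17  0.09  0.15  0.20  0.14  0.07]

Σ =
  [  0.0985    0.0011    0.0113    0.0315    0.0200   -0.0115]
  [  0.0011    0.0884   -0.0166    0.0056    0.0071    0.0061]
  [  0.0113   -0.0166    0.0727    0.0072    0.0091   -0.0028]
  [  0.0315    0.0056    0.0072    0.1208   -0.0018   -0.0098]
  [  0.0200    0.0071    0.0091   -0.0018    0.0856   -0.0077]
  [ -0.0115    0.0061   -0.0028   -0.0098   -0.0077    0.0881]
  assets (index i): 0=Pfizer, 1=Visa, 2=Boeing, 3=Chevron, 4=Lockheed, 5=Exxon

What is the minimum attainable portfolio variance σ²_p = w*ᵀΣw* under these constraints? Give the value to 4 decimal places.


p=Σ⁻¹μ = [0.9401  1.1004  1.9218  1.3579  1.2534  1.1628]
q=Σ⁻¹𝟙 = [5.9974  11.8514  14.2532  6.5292  9.1154  13.2890]
a=μᵀp=1.075583  b=𝟙ᵀp=7.736405  c=𝟙ᵀq=61.035675  D=ac−b²=5.796995
λ₁=(c·0.167−b)/D = (61.035675·0.167−7.736405)/5.796995 = 0.423763
λ₂=(a−b·0.167)/D = (1.075583−7.736405·0.167)/5.796995 = -0.037329
w* = 0.423763·p + -0.037329·q:
  w_0 = 0.423763·0.9401 + -0.037329·5.9974 = 0.1745  (Pfizer)
  w_1 = 0.423763·1.1004 + -0.037329·11.8514 = 0.0239  (Visa)
  w_2 = 0.423763·1.9218 + -0.037329·14.2532 = 0.2823  (Boeing)
  w_3 = 0.423763·1.3579 + -0.037329·6.5292 = 0.3317  (Chevron)
  w_4 = 0.423763·1.2534 + -0.037329·9.1154 = 0.1909  (Lockheed)
  w_5 = 0.423763·1.1628 + -0.037329·13.2890 = -0.0033  (Exxon)
Σw_i=1.0000  μᵀw=0.1670
σ²=wᵀΣw=λ₁·μ_p+λ₂ = 0.423763·0.167 + -0.037329 = 0.033439 ≈ 0.0334

0.0334


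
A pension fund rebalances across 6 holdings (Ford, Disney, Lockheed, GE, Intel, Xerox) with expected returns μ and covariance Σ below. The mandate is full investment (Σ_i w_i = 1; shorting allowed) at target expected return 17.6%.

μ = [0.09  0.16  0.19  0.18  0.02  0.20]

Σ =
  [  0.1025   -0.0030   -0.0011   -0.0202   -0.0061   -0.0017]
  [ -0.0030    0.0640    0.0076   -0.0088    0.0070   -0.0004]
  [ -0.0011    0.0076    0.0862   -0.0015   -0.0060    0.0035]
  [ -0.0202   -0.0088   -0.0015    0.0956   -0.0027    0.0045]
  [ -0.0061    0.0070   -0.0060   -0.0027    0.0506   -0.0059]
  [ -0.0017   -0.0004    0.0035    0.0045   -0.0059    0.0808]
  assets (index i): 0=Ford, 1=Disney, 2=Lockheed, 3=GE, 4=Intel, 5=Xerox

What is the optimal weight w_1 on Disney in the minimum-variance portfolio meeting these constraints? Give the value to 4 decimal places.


0.2570

x=Σ⁻¹μ = [1.5367  2.5832  2.0018  2.3899  0.8636  2.3636]
y=Σ⁻¹𝟙 = [14.9028  14.5356  11.8629  15.1744  23.2928  13.1036]
a=μᵀx=1.852133  b=𝟙ᵀx=11.738855  c=𝟙ᵀy=92.872083  D=ac−b²=34.210737
λ₁=(c·0.176−b)/D = (92.872083·0.176−11.738855)/34.210737 = 0.134655
λ₂=(a−b·0.176)/D = (1.852133−11.738855·0.176)/34.210737 = -0.006253
w* = 0.134655·x + -0.006253·y:
  w_0 = 0.134655·1.5367 + -0.006253·14.9028 = 0.1137  (Ford)
  w_1 = 0.134655·2.5832 + -0.006253·14.5356 = 0.2570  (Disney)
  w_2 = 0.134655·2.0018 + -0.006253·11.8629 = 0.1954  (Lockheed)
  w_3 = 0.134655·2.3899 + -0.006253·15.1744 = 0.2269  (GE)
  w_4 = 0.134655·0.8636 + -0.006253·23.2928 = -0.0293  (Intel)
  w_5 = 0.134655·2.3636 + -0.006253·13.1036 = 0.2363  (Xerox)
Σw_i=1.0000  μᵀw=0.1760
σ²=wᵀΣw=λ₁·μ_p+λ₂ = 0.134655·0.176 + -0.006253 = 0.017447 ≈ 0.0174


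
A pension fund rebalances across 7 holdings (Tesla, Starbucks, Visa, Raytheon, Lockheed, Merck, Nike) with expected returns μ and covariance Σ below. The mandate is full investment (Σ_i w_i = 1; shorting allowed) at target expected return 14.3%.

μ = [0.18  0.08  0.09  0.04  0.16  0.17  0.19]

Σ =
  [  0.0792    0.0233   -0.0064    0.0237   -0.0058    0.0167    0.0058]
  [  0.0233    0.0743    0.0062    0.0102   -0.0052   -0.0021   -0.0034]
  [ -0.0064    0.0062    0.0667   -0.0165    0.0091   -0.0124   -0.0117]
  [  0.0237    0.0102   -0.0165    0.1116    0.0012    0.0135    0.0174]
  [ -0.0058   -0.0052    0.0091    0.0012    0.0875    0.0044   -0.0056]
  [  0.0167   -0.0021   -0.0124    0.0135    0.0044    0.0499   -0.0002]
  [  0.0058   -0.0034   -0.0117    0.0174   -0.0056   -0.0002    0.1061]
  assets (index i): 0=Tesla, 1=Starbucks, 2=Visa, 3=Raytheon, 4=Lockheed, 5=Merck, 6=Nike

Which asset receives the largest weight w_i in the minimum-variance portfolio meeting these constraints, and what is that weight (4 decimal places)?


Merck (0.2752)

x=Σ⁻¹μ = [1.6157  0.7833  2.0762  -0.5139  1.7388  3.4093  2.1390]
y=Σ⁻¹𝟙 = [4.5889  11.3973  20.4323  5.4392  9.8495  21.7673  11.4615]
a=μᵀx=1.783974  b=𝟙ᵀx=11.248281  c=𝟙ᵀy=84.935865  D=ac−b²=24.999578
λ₁=(c·0.143−b)/D = (84.935865·0.143−11.248281)/24.999578 = 0.035903
λ₂=(a−b·0.143)/D = (1.783974−11.248281·0.143)/24.999578 = 0.007019
w* = 0.035903·x + 0.007019·y:
  w_0 = 0.035903·1.6157 + 0.007019·4.5889 = 0.0902  (Tesla)
  w_1 = 0.035903·0.7833 + 0.007019·11.3973 = 0.1081  (Starbucks)
  w_2 = 0.035903·2.0762 + 0.007019·20.4323 = 0.2180  (Visa)
  w_3 = 0.035903·-0.5139 + 0.007019·5.4392 = 0.0197  (Raytheon)
  w_4 = 0.035903·1.7388 + 0.007019·9.8495 = 0.1316  (Lockheed)
  w_5 = 0.035903·3.4093 + 0.007019·21.7673 = 0.2752  (Merck)
  w_6 = 0.035903·2.1390 + 0.007019·11.4615 = 0.1572  (Nike)
Σw_i=1.0000  μᵀw=0.1430
σ²=wᵀΣw=λ₁·μ_p+λ₂ = 0.035903·0.143 + 0.007019 = 0.012153 ≈ 0.0122


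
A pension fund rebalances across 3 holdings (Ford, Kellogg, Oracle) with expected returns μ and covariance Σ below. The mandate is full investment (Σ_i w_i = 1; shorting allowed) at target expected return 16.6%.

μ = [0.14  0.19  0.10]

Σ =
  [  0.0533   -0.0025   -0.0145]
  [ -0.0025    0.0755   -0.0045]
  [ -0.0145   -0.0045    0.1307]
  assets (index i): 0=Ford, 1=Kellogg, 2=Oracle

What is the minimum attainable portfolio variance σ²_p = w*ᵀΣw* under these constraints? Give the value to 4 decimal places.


0.0302

p=Σ⁻¹μ = [3.0791  2.6900  1.1993]
q=Σ⁻¹𝟙 = [22.3400  14.6185  10.6328]
a=μᵀp=1.062103  b=𝟙ᵀp=6.968404  c=𝟙ᵀq=47.591376  D=ac−b²=1.988304
λ₁=(c·0.166−b)/D = (47.591376·0.166−6.968404)/1.988304 = 0.468623
λ₂=(a−b·0.166)/D = (1.062103−6.968404·0.166)/1.988304 = -0.047604
w* = 0.468623·p + -0.047604·q:
  w_0 = 0.468623·3.0791 + -0.047604·22.3400 = 0.3794  (Ford)
  w_1 = 0.468623·2.6900 + -0.047604·14.6185 = 0.5647  (Kellogg)
  w_2 = 0.468623·1.1993 + -0.047604·10.6328 = 0.0559  (Oracle)
Σw_i=1.0000  μᵀw=0.1660
σ²=wᵀΣw=λ₁·μ_p+λ₂ = 0.468623·0.166 + -0.047604 = 0.030187 ≈ 0.0302


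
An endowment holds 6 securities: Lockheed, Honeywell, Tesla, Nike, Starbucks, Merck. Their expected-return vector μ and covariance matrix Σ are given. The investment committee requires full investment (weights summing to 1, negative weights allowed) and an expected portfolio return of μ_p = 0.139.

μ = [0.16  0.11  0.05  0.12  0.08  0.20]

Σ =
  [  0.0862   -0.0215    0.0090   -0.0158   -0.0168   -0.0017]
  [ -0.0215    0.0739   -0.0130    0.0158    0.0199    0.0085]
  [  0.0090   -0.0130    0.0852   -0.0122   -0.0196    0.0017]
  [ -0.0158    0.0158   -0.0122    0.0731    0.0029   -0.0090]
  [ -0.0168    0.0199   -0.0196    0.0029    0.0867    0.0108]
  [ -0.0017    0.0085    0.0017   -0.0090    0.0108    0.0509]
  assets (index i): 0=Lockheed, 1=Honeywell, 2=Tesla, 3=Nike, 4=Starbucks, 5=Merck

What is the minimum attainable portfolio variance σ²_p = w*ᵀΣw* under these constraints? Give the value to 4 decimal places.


0.0108

g=Σ⁻¹μ = [2.7755  1.2222  0.9564  2.6071  0.8012  4.0769]
h=Σ⁻¹𝟙 = [19.4799  12.2478  17.1075  19.8237  13.4174  18.3385]
a=μᵀg=1.818680  b=𝟙ᵀg=12.439364  c=𝟙ᵀh=100.414888  D=ac−b²=27.884832
λ₁=(c·0.139−b)/D = (100.414888·0.139−12.439364)/27.884832 = 0.054449
λ₂=(a−b·0.139)/D = (1.818680−12.439364·0.139)/27.884832 = 0.003214
w* = 0.054449·g + 0.003214·h:
  w_0 = 0.054449·2.7755 + 0.003214·19.4799 = 0.2137  (Lockheed)
  w_1 = 0.054449·1.2222 + 0.003214·12.2478 = 0.1059  (Honeywell)
  w_2 = 0.054449·0.9564 + 0.003214·17.1075 = 0.1071  (Tesla)
  w_3 = 0.054449·2.6071 + 0.003214·19.8237 = 0.2057  (Nike)
  w_4 = 0.054449·0.8012 + 0.003214·13.4174 = 0.0867  (Starbucks)
  w_5 = 0.054449·4.0769 + 0.003214·18.3385 = 0.2809  (Merck)
Σw_i=1.0000  μᵀw=0.1390
σ²=wᵀΣw=λ₁·μ_p+λ₂ = 0.054449·0.139 + 0.003214 = 0.010782 ≈ 0.0108


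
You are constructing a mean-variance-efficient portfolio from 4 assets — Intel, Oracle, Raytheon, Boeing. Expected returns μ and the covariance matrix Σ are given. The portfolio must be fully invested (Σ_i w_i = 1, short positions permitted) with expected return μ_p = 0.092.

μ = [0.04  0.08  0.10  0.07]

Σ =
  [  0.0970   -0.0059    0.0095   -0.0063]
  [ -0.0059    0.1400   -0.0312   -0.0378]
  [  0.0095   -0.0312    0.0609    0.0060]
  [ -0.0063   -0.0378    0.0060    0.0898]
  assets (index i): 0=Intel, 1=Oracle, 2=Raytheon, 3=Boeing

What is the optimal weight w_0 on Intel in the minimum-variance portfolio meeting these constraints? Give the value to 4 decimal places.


-0.0664

g=Σ⁻¹μ = [0.3657  1.4123  2.1850  1.2536]
h=Σ⁻¹𝟙 = [10.3594  17.2230  21.8891  17.6499]
a=μᵀg=0.433865  b=𝟙ᵀg=5.216621  c=𝟙ᵀh=67.121447  D=ac−b²=1.908530
λ₁=(c·0.092−b)/D = (67.121447·0.092−5.216621)/1.908530 = 0.502246
λ₂=(a−b·0.092)/D = (0.433865−5.216621·0.092)/1.908530 = -0.024136
w* = 0.502246·g + -0.024136·h:
  w_0 = 0.502246·0.3657 + -0.024136·10.3594 = -0.0664  (Intel)
  w_1 = 0.502246·1.4123 + -0.024136·17.2230 = 0.2936  (Oracle)
  w_2 = 0.502246·2.1850 + -0.024136·21.8891 = 0.5691  (Raytheon)
  w_3 = 0.502246·1.2536 + -0.024136·17.6499 = 0.2036  (Boeing)
Σw_i=1.0000  μᵀw=0.0920
σ²=wᵀΣw=λ₁·μ_p+λ₂ = 0.502246·0.092 + -0.024136 = 0.022071 ≈ 0.0221


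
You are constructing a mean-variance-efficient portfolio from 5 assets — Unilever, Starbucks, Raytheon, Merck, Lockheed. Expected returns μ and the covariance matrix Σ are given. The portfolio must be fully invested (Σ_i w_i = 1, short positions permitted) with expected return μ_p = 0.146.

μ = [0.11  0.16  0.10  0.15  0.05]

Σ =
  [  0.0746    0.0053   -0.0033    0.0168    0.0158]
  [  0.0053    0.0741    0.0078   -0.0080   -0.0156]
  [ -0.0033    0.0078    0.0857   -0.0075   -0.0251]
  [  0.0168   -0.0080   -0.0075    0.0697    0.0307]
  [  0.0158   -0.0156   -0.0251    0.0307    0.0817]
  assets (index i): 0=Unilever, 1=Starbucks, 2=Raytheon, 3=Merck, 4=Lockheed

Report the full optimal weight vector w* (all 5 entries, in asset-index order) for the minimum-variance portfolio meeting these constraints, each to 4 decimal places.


x=Σ⁻¹μ = [0.7795  2.3015  1.3216  2.1510  0.4985]
y=Σ⁻¹𝟙 = [7.7173  15.4561  15.7807  9.3351  15.0390]
a=μᵀx=0.933731  b=𝟙ᵀx=7.052164  c=𝟙ᵀy=63.328217  D=ac−b²=9.398531
λ₁=(c·0.146−b)/D = (63.328217·0.146−7.052164)/9.398531 = 0.233415
λ₂=(a−b·0.146)/D = (0.933731−7.052164·0.146)/9.398531 = -0.010202
w* = 0.233415·x + -0.010202·y:
  w_0 = 0.233415·0.7795 + -0.010202·7.7173 = 0.1032  (Unilever)
  w_1 = 0.233415·2.3015 + -0.010202·15.4561 = 0.3795  (Starbucks)
  w_2 = 0.233415·1.3216 + -0.010202·15.7807 = 0.1475  (Raytheon)
  w_3 = 0.233415·2.1510 + -0.010202·9.3351 = 0.4068  (Merck)
  w_4 = 0.233415·0.4985 + -0.010202·15.0390 = -0.0371  (Lockheed)
Σw_i=1.0000  μᵀw=0.1460
σ²=wᵀΣw=λ₁·μ_p+λ₂ = 0.233415·0.146 + -0.010202 = 0.023876 ≈ 0.0239

0.1032  0.3795  0.1475  0.4068  -0.0371


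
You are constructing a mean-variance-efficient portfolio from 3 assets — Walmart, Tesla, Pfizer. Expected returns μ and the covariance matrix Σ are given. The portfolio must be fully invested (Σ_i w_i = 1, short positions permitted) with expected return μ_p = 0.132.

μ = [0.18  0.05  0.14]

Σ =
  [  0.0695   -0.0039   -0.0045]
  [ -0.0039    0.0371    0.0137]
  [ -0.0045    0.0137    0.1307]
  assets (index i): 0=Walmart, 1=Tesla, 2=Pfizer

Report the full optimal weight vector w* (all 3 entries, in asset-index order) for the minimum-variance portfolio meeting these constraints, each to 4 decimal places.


x=Σ⁻¹μ = [2.7272  1.2527  1.0337]
y=Σ⁻¹𝟙 = [16.2352  26.6611  5.4155]
a=μᵀx=0.698245  b=𝟙ᵀx=5.013558  c=𝟙ᵀy=48.311752  D=ac−b²=8.597683
λ₁=(c·0.132−b)/D = (48.311752·0.132−5.013558)/8.597683 = 0.158600
λ₂=(a−b·0.132)/D = (0.698245−5.013558·0.132)/8.597683 = 0.004240
w* = 0.158600·x + 0.004240·y:
  w_0 = 0.158600·2.7272 + 0.004240·16.2352 = 0.5014  (Walmart)
  w_1 = 0.158600·1.2527 + 0.004240·26.6611 = 0.3117  (Tesla)
  w_2 = 0.158600·1.0337 + 0.004240·5.4155 = 0.1869  (Pfizer)
Σw_i=1.0000  μᵀw=0.1320
σ²=wᵀΣw=λ₁·μ_p+λ₂ = 0.158600·0.132 + 0.004240 = 0.025175 ≈ 0.0252

0.5014  0.3117  0.1869


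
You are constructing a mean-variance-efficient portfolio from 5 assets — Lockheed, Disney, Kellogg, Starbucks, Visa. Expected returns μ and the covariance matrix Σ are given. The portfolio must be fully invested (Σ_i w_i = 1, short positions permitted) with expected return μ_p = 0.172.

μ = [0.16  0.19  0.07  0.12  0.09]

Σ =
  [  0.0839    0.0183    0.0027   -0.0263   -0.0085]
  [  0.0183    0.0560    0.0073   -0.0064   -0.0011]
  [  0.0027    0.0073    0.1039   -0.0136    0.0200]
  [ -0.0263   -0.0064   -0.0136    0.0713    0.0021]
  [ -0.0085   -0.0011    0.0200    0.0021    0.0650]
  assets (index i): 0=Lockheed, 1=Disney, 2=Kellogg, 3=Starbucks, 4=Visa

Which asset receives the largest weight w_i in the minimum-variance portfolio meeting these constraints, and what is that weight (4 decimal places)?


Disney (0.5583)

p=Σ⁻¹μ = [2.2934  2.9332  0.4932  2.8424  1.4906]
q=Σ⁻¹𝟙 = [17.2114  14.0331  8.3734  22.8019  14.5597]
a=μᵀp=1.434029  b=𝟙ᵀp=10.052845  c=𝟙ᵀq=76.979463  D=ac−b²=9.331063
λ₁=(c·0.172−b)/D = (76.979463·0.172−10.052845)/9.331063 = 0.341614
λ₂=(a−b·0.172)/D = (1.434029−10.052845·0.172)/9.331063 = -0.031621
w* = 0.341614·p + -0.031621·q:
  w_0 = 0.341614·2.2934 + -0.031621·17.2114 = 0.2392  (Lockheed)
  w_1 = 0.341614·2.9332 + -0.031621·14.0331 = 0.5583  (Disney)
  w_2 = 0.341614·0.4932 + -0.031621·8.3734 = -0.0963  (Kellogg)
  w_3 = 0.341614·2.8424 + -0.031621·22.8019 = 0.2500  (Starbucks)
  w_4 = 0.341614·1.4906 + -0.031621·14.5597 = 0.0488  (Visa)
Σw_i=1.0000  μᵀw=0.1720
σ²=wᵀΣw=λ₁·μ_p+λ₂ = 0.341614·0.172 + -0.031621 = 0.027136 ≈ 0.0271


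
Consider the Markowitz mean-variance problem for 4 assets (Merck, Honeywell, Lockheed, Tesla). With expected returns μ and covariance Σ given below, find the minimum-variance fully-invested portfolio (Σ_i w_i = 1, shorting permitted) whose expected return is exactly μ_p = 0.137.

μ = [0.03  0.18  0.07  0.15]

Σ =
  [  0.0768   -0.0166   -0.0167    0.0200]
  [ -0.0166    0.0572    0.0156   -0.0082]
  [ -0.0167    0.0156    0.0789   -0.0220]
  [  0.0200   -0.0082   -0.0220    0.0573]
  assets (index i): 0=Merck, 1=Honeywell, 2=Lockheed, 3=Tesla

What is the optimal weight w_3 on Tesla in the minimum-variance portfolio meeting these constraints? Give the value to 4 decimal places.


u=Σ⁻¹μ = [0.5210  3.4415  1.2695  3.4159]
v=Σ⁻¹𝟙 = [15.6372  20.2208  18.0719  21.8263]
a=μᵀu=1.236346  b=𝟙ᵀu=8.647854  c=𝟙ᵀv=75.756358  D=ac−b²=18.875708
λ₁=(c·0.137−b)/D = (75.756358·0.137−8.647854)/18.875708 = 0.091693
λ₂=(a−b·0.137)/D = (1.236346−8.647854·0.137)/18.875708 = 0.002733
w* = 0.091693·u + 0.002733·v:
  w_0 = 0.091693·0.5210 + 0.002733·15.6372 = 0.0905  (Merck)
  w_1 = 0.091693·3.4415 + 0.002733·20.2208 = 0.3708  (Honeywell)
  w_2 = 0.091693·1.2695 + 0.002733·18.0719 = 0.1658  (Lockheed)
  w_3 = 0.091693·3.4159 + 0.002733·21.8263 = 0.3729  (Tesla)
Σw_i=1.0000  μᵀw=0.1370
σ²=wᵀΣw=λ₁·μ_p+λ₂ = 0.091693·0.137 + 0.002733 = 0.015295 ≈ 0.0153

0.3729


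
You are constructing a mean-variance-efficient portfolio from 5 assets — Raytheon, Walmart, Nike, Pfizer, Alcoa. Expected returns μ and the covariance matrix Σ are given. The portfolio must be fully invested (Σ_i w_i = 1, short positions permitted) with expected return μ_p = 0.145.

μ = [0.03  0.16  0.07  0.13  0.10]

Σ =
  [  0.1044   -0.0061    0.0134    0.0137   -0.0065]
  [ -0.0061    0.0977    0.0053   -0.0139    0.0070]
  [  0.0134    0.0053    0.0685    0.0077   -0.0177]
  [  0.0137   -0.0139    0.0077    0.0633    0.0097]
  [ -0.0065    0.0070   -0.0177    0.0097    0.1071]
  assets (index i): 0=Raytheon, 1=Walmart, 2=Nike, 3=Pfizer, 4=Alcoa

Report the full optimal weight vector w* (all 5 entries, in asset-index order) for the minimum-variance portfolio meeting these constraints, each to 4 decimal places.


x=Σ⁻¹μ = [0.0446  1.8618  0.8100  2.2401  0.7457]
y=Σ⁻¹𝟙 = [7.3700  11.1700  13.3710  13.4902  10.0423]
a=μᵀx=0.721706  b=𝟙ᵀx=5.702217  c=𝟙ᵀy=55.443420  D=ac−b²=7.498563
λ₁=(c·0.145−b)/D = (55.443420·0.145−5.702217)/7.498563 = 0.311670
λ₂=(a−b·0.145)/D = (0.721706−5.702217·0.145)/7.498563 = -0.014018
w* = 0.311670·x + -0.014018·y:
  w_0 = 0.311670·0.0446 + -0.014018·7.3700 = -0.0894  (Raytheon)
  w_1 = 0.311670·1.8618 + -0.014018·11.1700 = 0.4237  (Walmart)
  w_2 = 0.311670·0.8100 + -0.014018·13.3710 = 0.0650  (Nike)
  w_3 = 0.311670·2.2401 + -0.014018·13.4902 = 0.5091  (Pfizer)
  w_4 = 0.311670·0.7457 + -0.014018·10.0423 = 0.0916  (Alcoa)
Σw_i=1.0000  μᵀw=0.1450
σ²=wᵀΣw=λ₁·μ_p+λ₂ = 0.311670·0.145 + -0.014018 = 0.031174 ≈ 0.0312

-0.0894  0.4237  0.0650  0.5091  0.0916


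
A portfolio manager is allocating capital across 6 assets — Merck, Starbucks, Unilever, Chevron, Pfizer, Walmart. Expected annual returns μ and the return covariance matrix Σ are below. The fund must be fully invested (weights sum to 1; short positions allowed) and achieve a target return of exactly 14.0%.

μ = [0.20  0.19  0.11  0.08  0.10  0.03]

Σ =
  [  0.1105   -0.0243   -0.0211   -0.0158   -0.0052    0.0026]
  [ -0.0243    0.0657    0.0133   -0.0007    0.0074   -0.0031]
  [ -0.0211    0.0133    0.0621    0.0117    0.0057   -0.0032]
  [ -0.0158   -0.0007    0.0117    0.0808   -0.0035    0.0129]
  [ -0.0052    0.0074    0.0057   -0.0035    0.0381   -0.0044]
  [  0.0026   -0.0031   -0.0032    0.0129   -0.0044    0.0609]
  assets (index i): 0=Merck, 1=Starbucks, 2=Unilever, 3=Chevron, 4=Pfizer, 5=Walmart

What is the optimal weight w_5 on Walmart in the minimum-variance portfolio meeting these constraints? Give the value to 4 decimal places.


0.0687

p=Σ⁻¹μ = [3.2008  3.5192  1.6478  1.4307  2.3191  0.4862]
q=Σ⁻¹𝟙 = [18.2176  16.9220  14.7632  12.4451  26.2915  16.5431]
a=μᵀp=1.851007  b=𝟙ᵀp=12.603712  c=𝟙ᵀq=105.182590  D=ac−b²=35.840112
λ₁=(c·0.140−b)/D = (105.182590·0.140−12.603712)/35.840112 = 0.059203
λ₂=(a−b·0.140)/D = (1.851007−12.603712·0.140)/35.840112 = 0.002413
w* = 0.059203·p + 0.002413·q:
  w_0 = 0.059203·3.2008 + 0.002413·18.2176 = 0.2335  (Merck)
  w_1 = 0.059203·3.5192 + 0.002413·16.9220 = 0.2492  (Starbucks)
  w_2 = 0.059203·1.6478 + 0.002413·14.7632 = 0.1332  (Unilever)
  w_3 = 0.059203·1.4307 + 0.002413·12.4451 = 0.1147  (Chevron)
  w_4 = 0.059203·2.3191 + 0.002413·26.2915 = 0.2007  (Pfizer)
  w_5 = 0.059203·0.4862 + 0.002413·16.5431 = 0.0687  (Walmart)
Σw_i=1.0000  μᵀw=0.1400
σ²=wᵀΣw=λ₁·μ_p+λ₂ = 0.059203·0.140 + 0.002413 = 0.010702 ≈ 0.0107


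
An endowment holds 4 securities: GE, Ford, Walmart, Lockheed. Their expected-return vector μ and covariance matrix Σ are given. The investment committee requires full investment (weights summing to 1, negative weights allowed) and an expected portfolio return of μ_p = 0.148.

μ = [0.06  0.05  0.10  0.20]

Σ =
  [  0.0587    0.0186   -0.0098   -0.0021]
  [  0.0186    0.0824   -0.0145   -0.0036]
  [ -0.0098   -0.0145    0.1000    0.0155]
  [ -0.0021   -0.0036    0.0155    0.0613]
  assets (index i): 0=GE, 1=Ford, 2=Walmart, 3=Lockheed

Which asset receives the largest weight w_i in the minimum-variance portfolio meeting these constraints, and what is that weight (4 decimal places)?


Lockheed (0.6022)

g=Σ⁻¹μ = [1.0529  0.6312  0.7053  3.1574]
h=Σ⁻¹𝟙 = [15.8578  11.1154  10.8782  14.7586]
a=μᵀg=0.796749  b=𝟙ᵀg=5.546788  c=𝟙ᵀh=52.610064  D=ac−b²=11.150165
λ₁=(c·0.148−b)/D = (52.610064·0.148−5.546788)/11.150165 = 0.200849
λ₂=(a−b·0.148)/D = (0.796749−5.546788·0.148)/11.150165 = -0.002168
w* = 0.200849·g + -0.002168·h:
  w_0 = 0.200849·1.0529 + -0.002168·15.8578 = 0.1771  (GE)
  w_1 = 0.200849·0.6312 + -0.002168·11.1154 = 0.1027  (Ford)
  w_2 = 0.200849·0.7053 + -0.002168·10.8782 = 0.1181  (Walmart)
  w_3 = 0.200849·3.1574 + -0.002168·14.7586 = 0.6022  (Lockheed)
Σw_i=1.0000  μᵀw=0.1480
σ²=wᵀΣw=λ₁·μ_p+λ₂ = 0.200849·0.148 + -0.002168 = 0.027558 ≈ 0.0276
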